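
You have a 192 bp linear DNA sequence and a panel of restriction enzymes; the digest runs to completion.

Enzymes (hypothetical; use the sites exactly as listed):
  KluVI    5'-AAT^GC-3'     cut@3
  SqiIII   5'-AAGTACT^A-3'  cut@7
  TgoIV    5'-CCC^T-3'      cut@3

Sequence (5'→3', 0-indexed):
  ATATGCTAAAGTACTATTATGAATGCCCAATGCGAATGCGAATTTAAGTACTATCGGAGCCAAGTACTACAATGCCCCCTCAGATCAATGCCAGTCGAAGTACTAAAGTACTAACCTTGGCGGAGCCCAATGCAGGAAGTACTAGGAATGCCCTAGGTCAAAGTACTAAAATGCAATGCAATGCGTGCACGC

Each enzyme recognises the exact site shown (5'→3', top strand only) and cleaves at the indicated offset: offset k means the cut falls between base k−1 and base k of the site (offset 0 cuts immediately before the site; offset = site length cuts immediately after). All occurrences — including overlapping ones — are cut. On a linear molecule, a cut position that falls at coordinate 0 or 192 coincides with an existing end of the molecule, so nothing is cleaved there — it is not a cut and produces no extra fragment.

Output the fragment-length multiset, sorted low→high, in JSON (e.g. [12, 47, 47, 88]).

[4,5,5,5,5,6,6,6,7,8,9,10,10,12,14,15,15,15,16,19]

Scan for sites:
  KluVI (AATGC, off=3): starts [21, 28, 34, 70, 86, 128, 146, 169, 174, 179] → cuts [24, 31, 37, 73, 89, 131, 149, 172, 177, 182]
  SqiIII (AAGTACTA, off=7): starts [8, 45, 61, 97, 105, 136, 160] → cuts [15, 52, 68, 104, 112, 143, 167]
  TgoIV (CCCT, off=3): starts [76, 150] → cuts [79, 153]

All cut coordinates (distinct, sorted): [15, 24, 31, 37, 52, 68, 73, 79, 89, 104, 112, 131, 143, 149, 153, 167, 172, 177, 182]

Fragment lengths:
  [0,15): 15 bp
  [15,24): 9 bp
  [24,31): 7 bp
  [31,37): 6 bp
  [37,52): 15 bp
  [52,68): 16 bp
  [68,73): 5 bp
  [73,79): 6 bp
  [79,89): 10 bp
  [89,104): 15 bp
  [104,112): 8 bp
  [112,131): 19 bp
  [131,143): 12 bp
  [143,149): 6 bp
  [149,153): 4 bp
  [153,167): 14 bp
  [167,172): 5 bp
  [172,177): 5 bp
  [177,182): 5 bp
  [182,192): 10 bp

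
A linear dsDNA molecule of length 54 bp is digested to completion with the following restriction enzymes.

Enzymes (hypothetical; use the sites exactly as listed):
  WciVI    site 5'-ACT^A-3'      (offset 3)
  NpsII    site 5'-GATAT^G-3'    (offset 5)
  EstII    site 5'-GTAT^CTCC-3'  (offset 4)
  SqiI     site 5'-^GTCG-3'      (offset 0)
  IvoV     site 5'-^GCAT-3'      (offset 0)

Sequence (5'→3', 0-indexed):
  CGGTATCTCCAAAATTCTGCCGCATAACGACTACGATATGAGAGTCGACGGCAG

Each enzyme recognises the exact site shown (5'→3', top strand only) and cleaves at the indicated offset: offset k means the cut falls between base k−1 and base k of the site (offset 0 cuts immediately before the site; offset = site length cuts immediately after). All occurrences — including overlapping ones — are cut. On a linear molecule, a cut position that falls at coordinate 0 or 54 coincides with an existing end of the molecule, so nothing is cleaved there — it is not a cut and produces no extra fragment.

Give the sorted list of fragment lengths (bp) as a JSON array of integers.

Scan for sites:
  WciVI (ACTA, off=3): starts [29] → cuts [32]
  NpsII (GATATG, off=5): starts [34] → cuts [39]
  EstII (GTATCTCC, off=4): starts [2] → cuts [6]
  SqiI (GTCG, off=0): starts [43] → cuts [43]
  IvoV (GCAT, off=0): starts [21] → cuts [21]

Pooled cuts: [6, 21, 32, 39, 43]

Fragments:
  [0,6): 6 bp
  [6,21): 15 bp
  [21,32): 11 bp
  [32,39): 7 bp
  [39,43): 4 bp
  [43,54): 11 bp

[4,6,7,11,11,15]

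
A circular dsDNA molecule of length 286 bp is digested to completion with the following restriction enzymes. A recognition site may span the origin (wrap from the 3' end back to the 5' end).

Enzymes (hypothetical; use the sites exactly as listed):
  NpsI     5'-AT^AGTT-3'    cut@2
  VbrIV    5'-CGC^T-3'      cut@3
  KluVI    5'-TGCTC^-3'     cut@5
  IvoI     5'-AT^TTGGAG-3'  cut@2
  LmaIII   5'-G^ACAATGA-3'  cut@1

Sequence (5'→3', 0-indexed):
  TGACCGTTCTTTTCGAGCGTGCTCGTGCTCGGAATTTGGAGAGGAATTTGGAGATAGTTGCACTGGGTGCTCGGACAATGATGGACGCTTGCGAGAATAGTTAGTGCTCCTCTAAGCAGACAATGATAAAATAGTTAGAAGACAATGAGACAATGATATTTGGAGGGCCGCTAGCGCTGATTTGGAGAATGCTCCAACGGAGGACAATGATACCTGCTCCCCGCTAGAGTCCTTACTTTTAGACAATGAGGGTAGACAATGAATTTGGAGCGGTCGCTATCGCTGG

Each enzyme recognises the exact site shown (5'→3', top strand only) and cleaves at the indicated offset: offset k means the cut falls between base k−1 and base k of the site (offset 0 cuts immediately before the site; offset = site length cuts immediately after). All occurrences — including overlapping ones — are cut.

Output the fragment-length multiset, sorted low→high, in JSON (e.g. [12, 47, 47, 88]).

Per-enzyme occurrences:
  NpsI (ATAGTT, off=2): starts [53, 96, 130] → cuts [55, 98, 132]
  VbrIV (CGCT, off=3): starts [85, 168, 174, 221, 274, 280] → cuts [88, 171, 177, 224, 277, 283]
  KluVI (TGCTC, off=5): starts [19, 25, 67, 104, 189, 214] → cuts [24, 30, 72, 109, 194, 219]
  IvoI (ATTTGGAG, off=2): starts [33, 45, 157, 179, 262] → cuts [35, 47, 159, 181, 264]
  LmaIII (GACAATGA, off=1): starts [73, 118, 140, 148, 202, 241, 254] → cuts [74, 119, 141, 149, 203, 242, 255]

All cut coordinates (distinct, sorted): [24, 30, 35, 47, 55, 72, 74, 88, 98, 109, 119, 132, 141, 149, 159, 171, 177, 181, 194, 203, 219, 224, 242, 255, 264, 277, 283]

Fragment lengths:
  24→30: 6 bp
  30→35: 5 bp
  35→47: 12 bp
  47→55: 8 bp
  55→72: 17 bp
  72→74: 2 bp
  74→88: 14 bp
  88→98: 10 bp
  98→109: 11 bp
  109→119: 10 bp
  119→132: 13 bp
  132→141: 9 bp
  141→149: 8 bp
  149→159: 10 bp
  159→171: 12 bp
  171→177: 6 bp
  177→181: 4 bp
  181→194: 13 bp
  194→203: 9 bp
  203→219: 16 bp
  219→224: 5 bp
  224→242: 18 bp
  242→255: 13 bp
  255→264: 9 bp
  264→277: 13 bp
  277→283: 6 bp
  283→24 (wrap): 286-283+24 = 27 bp

[2,4,5,5,6,6,6,8,8,9,9,9,10,10,10,11,12,12,13,13,13,13,14,16,17,18,27]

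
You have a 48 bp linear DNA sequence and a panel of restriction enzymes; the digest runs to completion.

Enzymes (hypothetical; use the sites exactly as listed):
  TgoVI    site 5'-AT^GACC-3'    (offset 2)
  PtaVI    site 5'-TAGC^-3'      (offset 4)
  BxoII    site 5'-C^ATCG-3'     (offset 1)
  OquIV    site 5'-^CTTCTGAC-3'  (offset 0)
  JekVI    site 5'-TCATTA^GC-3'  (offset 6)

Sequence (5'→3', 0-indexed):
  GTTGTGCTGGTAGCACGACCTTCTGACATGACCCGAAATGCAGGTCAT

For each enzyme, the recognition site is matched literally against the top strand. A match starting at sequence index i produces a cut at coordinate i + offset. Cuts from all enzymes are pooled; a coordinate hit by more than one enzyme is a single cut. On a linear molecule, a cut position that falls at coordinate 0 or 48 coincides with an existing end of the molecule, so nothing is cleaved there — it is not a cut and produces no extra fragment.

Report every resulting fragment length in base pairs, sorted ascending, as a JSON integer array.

[5,10,14,19]

Scan for sites:
  TgoVI ATGACC/2: at [27] ⇒ [29]
  PtaVI TAGC/4: at [10] ⇒ [14]
  BxoII (CATCG, off=1): no sites
  OquIV CTTCTGAC/0: at [19] ⇒ [19]
  JekVI (TCATTAGC, off=6): no sites

Pooled cuts: [14, 19, 29]

Fragment lengths:
  [0,14): 14 bp
  [14,19): 5 bp
  [19,29): 10 bp
  [29,48): 19 bp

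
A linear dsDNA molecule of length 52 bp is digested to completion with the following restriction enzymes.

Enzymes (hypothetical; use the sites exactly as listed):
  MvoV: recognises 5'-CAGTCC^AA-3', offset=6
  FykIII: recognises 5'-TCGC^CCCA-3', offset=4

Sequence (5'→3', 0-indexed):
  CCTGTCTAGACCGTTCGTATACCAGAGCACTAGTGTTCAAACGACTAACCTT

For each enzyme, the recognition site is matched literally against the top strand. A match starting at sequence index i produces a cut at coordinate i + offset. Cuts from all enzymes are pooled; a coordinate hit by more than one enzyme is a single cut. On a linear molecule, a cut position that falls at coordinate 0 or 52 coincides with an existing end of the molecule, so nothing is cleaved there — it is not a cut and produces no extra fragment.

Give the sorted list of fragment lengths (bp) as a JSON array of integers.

Per-enzyme occurrences:
  MvoV (CAGTCCAA, off=6): no sites
  FykIII (TCGCCCCA, off=4): no sites

All cut coordinates (distinct, sorted): ∅

Fragments:
  no cuts → one linear fragment of 52 bp

[52]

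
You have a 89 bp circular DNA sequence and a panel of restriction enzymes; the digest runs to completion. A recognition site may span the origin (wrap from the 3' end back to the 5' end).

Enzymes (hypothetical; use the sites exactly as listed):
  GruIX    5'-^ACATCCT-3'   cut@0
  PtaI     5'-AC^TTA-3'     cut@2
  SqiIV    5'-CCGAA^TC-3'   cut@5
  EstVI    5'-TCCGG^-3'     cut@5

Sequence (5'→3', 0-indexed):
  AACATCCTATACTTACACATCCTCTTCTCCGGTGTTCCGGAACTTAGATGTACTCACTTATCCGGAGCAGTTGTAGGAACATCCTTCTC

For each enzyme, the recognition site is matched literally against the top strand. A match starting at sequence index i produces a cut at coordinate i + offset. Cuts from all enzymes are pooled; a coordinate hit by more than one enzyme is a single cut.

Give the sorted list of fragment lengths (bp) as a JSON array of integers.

[3,4,8,8,11,12,13,14,16]

Site scan:
  GruIX ACATCCT/0: at [1, 16, 78] ⇒ [1, 16, 78]
  PtaI ACTTA/2: at [10, 41, 55] ⇒ [12, 43, 57]
  SqiIV (CCGAATC, off=5): no sites
  EstVI TCCGG/5: at [27, 35, 60] ⇒ [32, 40, 65]

Pooled cuts: [1, 12, 16, 32, 40, 43, 57, 65, 78]

Fragment lengths:
  1→12: 11 bp
  12→16: 4 bp
  16→32: 16 bp
  32→40: 8 bp
  40→43: 3 bp
  43→57: 14 bp
  57→65: 8 bp
  65→78: 13 bp
  78→1 (wrap): 89-78+1 = 12 bp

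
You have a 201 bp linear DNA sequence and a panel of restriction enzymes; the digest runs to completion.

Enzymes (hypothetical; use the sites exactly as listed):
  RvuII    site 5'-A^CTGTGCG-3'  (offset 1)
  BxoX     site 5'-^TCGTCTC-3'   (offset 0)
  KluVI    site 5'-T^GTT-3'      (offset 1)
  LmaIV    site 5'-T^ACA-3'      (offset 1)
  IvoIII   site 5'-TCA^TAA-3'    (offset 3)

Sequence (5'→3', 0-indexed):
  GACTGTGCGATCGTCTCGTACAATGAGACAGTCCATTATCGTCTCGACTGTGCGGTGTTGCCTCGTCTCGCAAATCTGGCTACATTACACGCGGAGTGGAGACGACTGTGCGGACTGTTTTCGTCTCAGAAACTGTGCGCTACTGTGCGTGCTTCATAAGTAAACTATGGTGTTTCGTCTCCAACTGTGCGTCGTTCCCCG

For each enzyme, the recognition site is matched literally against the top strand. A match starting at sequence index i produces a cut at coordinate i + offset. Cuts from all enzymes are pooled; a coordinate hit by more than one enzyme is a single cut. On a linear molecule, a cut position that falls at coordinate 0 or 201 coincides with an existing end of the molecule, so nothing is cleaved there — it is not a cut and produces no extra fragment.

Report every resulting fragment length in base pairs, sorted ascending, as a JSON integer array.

[2,3,4,5,6,8,9,9,9,10,10,11,12,14,15,17,19,19,19]

Per-enzyme occurrences:
  RvuII ACTGTGCG/1: at [1, 46, 104, 131, 141, 183] ⇒ [2, 47, 105, 132, 142, 184]
  BxoX TCGTCTC/0: at [10, 38, 62, 120, 174] ⇒ [10, 38, 62, 120, 174]
  KluVI TGTT/1: at [55, 115, 170] ⇒ [56, 116, 171]
  LmaIV TACA/1: at [18, 80, 85] ⇒ [19, 81, 86]
  IvoIII TCATAA/3: at [153] ⇒ [156]

Pooled cuts: [2, 10, 19, 38, 47, 56, 62, 81, 86, 105, 116, 120, 132, 142, 156, 171, 174, 184]

Fragments:
  [0,2): 2 bp
  [2,10): 8 bp
  [10,19): 9 bp
  [19,38): 19 bp
  [38,47): 9 bp
  [47,56): 9 bp
  [56,62): 6 bp
  [62,81): 19 bp
  [81,86): 5 bp
  [86,105): 19 bp
  [105,116): 11 bp
  [116,120): 4 bp
  [120,132): 12 bp
  [132,142): 10 bp
  [142,156): 14 bp
  [156,171): 15 bp
  [171,174): 3 bp
  [174,184): 10 bp
  [184,201): 17 bp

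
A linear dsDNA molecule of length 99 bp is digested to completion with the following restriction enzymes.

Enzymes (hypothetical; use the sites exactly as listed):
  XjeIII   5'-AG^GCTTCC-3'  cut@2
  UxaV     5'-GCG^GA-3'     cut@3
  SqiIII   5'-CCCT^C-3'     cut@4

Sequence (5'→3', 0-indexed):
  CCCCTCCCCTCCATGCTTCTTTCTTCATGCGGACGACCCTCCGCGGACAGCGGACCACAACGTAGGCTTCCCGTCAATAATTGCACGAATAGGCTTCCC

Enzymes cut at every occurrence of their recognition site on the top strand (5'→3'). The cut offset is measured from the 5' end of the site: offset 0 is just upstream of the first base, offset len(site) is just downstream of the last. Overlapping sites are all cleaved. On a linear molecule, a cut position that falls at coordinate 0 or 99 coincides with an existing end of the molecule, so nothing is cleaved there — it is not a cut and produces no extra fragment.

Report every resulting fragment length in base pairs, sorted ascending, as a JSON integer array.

Per-enzyme occurrences:
  XjeIII AGGCTTCC/2: at [63, 90] ⇒ [65, 92]
  UxaV GCGGA/3: at [28, 42, 49] ⇒ [31, 45, 52]
  SqiIII CCCTC/4: at [1, 6, 36] ⇒ [5, 10, 40]

All cut coordinates (distinct, sorted): [5, 10, 31, 40, 45, 52, 65, 92]

Fragments:
  [0,5): 5 bp
  [5,10): 5 bp
  [10,31): 21 bp
  [31,40): 9 bp
  [40,45): 5 bp
  [45,52): 7 bp
  [52,65): 13 bp
  [65,92): 27 bp
  [92,99): 7 bp

[5,5,5,7,7,9,13,21,27]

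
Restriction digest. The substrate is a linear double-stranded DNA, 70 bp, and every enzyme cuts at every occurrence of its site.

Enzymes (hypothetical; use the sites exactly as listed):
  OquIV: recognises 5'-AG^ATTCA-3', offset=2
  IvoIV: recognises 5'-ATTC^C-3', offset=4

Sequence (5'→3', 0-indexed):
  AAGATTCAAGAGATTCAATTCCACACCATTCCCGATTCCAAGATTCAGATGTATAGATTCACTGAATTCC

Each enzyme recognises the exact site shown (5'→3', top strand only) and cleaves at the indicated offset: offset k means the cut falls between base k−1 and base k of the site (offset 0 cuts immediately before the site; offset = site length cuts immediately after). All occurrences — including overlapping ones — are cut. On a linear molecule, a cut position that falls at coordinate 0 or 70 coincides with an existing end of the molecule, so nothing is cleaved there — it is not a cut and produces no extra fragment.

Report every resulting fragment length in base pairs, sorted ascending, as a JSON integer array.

Per-enzyme occurrences:
  OquIV AGATTCA/2: at [1, 10, 40, 54] ⇒ [3, 12, 42, 56]
  IvoIV ATTCC/4: at [17, 27, 34, 65] ⇒ [21, 31, 38, 69]

Pooled cuts: [3, 12, 21, 31, 38, 42, 56, 69]

Fragment lengths:
  [0,3): 3 bp
  [3,12): 9 bp
  [12,21): 9 bp
  [21,31): 10 bp
  [31,38): 7 bp
  [38,42): 4 bp
  [42,56): 14 bp
  [56,69): 13 bp
  [69,70): 1 bp

[1,3,4,7,9,9,10,13,14]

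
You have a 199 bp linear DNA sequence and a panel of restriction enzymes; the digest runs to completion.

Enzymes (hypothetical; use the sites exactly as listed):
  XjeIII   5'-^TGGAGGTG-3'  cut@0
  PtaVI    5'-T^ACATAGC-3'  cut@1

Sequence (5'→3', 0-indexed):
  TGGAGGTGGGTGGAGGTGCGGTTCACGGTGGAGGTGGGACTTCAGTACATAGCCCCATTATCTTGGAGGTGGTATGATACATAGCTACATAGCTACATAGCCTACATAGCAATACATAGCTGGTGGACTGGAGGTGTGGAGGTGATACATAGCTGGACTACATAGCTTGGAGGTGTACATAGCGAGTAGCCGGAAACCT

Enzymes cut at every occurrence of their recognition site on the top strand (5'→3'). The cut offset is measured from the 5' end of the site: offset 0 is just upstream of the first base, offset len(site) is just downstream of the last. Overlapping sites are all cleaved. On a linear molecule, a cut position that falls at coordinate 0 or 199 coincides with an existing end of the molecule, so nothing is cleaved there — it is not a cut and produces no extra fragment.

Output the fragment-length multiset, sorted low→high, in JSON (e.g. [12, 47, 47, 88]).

[8,8,8,8,9,9,10,10,10,13,15,15,17,18,18,23]

Site scan:
  XjeIII TGGAGGTG/0: at [0, 10, 28, 63, 128, 136, 167] ⇒ [10, 28, 63, 128, 136, 167] (position 0 is a terminus of the linear molecule — no cut)
  PtaVI TACATAGC/1: at [45, 77, 85, 93, 102, 112, 145, 158, 175] ⇒ [46, 78, 86, 94, 103, 113, 146, 159, 176]

Pooled cuts: [10, 28, 46, 63, 78, 86, 94, 103, 113, 128, 136, 146, 159, 167, 176]

Fragment lengths:
  [0,10): 10 bp
  [10,28): 18 bp
  [28,46): 18 bp
  [46,63): 17 bp
  [63,78): 15 bp
  [78,86): 8 bp
  [86,94): 8 bp
  [94,103): 9 bp
  [103,113): 10 bp
  [113,128): 15 bp
  [128,136): 8 bp
  [136,146): 10 bp
  [146,159): 13 bp
  [159,167): 8 bp
  [167,176): 9 bp
  [176,199): 23 bp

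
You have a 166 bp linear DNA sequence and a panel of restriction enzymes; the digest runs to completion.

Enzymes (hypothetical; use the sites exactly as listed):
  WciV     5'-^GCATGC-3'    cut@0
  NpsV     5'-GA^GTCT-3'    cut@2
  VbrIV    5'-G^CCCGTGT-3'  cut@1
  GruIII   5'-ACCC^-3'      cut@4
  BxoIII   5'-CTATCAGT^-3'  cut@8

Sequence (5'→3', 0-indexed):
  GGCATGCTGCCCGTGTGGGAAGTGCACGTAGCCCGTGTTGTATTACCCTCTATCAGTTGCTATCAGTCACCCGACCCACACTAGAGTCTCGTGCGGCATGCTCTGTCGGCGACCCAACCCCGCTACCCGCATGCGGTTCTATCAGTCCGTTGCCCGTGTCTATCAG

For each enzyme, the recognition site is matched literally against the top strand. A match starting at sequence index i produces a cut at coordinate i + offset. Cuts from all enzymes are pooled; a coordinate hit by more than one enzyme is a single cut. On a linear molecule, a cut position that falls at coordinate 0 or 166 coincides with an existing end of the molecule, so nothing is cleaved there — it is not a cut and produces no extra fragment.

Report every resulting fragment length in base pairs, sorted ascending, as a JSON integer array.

[1,5,5,5,6,8,8,8,9,10,10,14,17,18,20,22]

Site scan:
  WciV GCATGC/0: at [1, 95, 128] ⇒ [1, 95, 128]
  NpsV GAGTCT/2: at [83] ⇒ [85]
  VbrIV GCCCGTGT/1: at [8, 30, 151] ⇒ [9, 31, 152]
  GruIII ACCC/4: at [44, 68, 73, 111, 116, 124] ⇒ [48, 72, 77, 115, 120, 128]
  BxoIII CTATCAGT/8: at [49, 59, 138] ⇒ [57, 67, 146]

All cut coordinates (distinct, sorted): [1, 9, 31, 48, 57, 67, 72, 77, 85, 95, 115, 120, 128, 146, 152]

Fragment lengths:
  [0,1): 1 bp
  [1,9): 8 bp
  [9,31): 22 bp
  [31,48): 17 bp
  [48,57): 9 bp
  [57,67): 10 bp
  [67,72): 5 bp
  [72,77): 5 bp
  [77,85): 8 bp
  [85,95): 10 bp
  [95,115): 20 bp
  [115,120): 5 bp
  [120,128): 8 bp
  [128,146): 18 bp
  [146,152): 6 bp
  [152,166): 14 bp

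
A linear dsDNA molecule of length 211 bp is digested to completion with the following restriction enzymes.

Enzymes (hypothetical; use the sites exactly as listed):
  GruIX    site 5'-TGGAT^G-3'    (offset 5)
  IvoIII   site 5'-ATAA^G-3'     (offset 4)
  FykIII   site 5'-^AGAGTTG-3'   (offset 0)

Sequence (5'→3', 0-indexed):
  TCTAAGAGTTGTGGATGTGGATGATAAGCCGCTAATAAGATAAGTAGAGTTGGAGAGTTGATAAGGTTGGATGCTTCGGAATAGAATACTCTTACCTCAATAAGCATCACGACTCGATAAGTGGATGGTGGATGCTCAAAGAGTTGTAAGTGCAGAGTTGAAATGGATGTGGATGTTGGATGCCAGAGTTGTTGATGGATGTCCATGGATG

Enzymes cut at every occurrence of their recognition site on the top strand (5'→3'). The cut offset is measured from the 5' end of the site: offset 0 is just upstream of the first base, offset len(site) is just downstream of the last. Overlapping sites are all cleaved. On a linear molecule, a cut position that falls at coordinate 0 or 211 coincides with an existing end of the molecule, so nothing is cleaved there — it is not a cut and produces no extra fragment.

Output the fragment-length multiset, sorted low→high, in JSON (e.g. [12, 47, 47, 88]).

[1,2,3,4,5,5,6,6,6,6,7,7,8,8,10,11,11,12,14,15,16,17,31]

Site scan:
  GruIX (TGGATG, off=5): starts [11, 17, 67, 121, 128, 163, 169, 176, 195, 205] → cuts [16, 22, 72, 126, 133, 168, 174, 181, 200, 210]
  IvoIII (ATAAG, off=4): starts [23, 34, 39, 60, 99, 116] → cuts [27, 38, 43, 64, 103, 120]
  FykIII (AGAGTTG, off=0): starts [4, 45, 53, 139, 153, 184] → cuts [4, 45, 53, 139, 153, 184]

All cut coordinates (distinct, sorted): [4, 16, 22, 27, 38, 43, 45, 53, 64, 72, 103, 120, 126, 133, 139, 153, 168, 174, 181, 184, 200, 210]

Fragment lengths:
  [0,4): 4 bp
  [4,16): 12 bp
  [16,22): 6 bp
  [22,27): 5 bp
  [27,38): 11 bp
  [38,43): 5 bp
  [43,45): 2 bp
  [45,53): 8 bp
  [53,64): 11 bp
  [64,72): 8 bp
  [72,103): 31 bp
  [103,120): 17 bp
  [120,126): 6 bp
  [126,133): 7 bp
  [133,139): 6 bp
  [139,153): 14 bp
  [153,168): 15 bp
  [168,174): 6 bp
  [174,181): 7 bp
  [181,184): 3 bp
  [184,200): 16 bp
  [200,210): 10 bp
  [210,211): 1 bp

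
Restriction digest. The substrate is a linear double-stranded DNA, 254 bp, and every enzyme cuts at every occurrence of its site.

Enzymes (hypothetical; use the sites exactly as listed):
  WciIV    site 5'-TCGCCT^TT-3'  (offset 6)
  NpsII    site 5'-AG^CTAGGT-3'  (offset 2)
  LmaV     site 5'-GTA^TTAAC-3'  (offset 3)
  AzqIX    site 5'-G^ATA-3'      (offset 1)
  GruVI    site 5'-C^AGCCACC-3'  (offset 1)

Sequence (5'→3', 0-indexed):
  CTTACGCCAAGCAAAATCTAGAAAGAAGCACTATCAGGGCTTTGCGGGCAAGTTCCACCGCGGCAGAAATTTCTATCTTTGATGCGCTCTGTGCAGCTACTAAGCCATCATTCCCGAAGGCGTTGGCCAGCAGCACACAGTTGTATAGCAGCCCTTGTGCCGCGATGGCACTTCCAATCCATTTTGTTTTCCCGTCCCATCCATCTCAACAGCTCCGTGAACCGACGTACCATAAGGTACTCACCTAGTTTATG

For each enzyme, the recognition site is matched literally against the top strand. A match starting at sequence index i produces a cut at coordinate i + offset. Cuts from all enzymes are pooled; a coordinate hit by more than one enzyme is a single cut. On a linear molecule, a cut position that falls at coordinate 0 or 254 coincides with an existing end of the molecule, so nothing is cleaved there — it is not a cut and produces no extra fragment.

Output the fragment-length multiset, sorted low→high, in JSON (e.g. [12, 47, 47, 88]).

Site scan:
  WciIV (TCGCCTTT, off=6): no sites
  NpsII (AGCTAGGT, off=2): no sites
  LmaV (GTATTAAC, off=3): no sites
  AzqIX (GATA, off=1): no sites
  GruVI (CAGCCACC, off=1): no sites

Pooled cuts: ∅

Fragments:
  no cuts → one linear fragment of 254 bp

[254]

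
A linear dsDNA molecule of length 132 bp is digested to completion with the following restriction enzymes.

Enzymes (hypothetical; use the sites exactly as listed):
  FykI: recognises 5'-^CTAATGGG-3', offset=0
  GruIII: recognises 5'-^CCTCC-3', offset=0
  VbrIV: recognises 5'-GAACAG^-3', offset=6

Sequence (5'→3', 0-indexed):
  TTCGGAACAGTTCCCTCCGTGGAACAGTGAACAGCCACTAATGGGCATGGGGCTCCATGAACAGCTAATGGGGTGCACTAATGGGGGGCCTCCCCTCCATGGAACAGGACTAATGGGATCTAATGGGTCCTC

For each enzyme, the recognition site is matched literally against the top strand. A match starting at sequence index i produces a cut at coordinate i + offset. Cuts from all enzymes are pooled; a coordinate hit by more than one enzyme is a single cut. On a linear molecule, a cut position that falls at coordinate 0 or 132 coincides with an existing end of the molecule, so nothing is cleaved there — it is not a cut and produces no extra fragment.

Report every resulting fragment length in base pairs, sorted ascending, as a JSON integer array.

[2,3,3,5,7,10,10,11,13,13,14,14,27]

Per-enzyme occurrences:
  FykI CTAATGGG/0: at [37, 64, 77, 109, 119] ⇒ [37, 64, 77, 109, 119]
  GruIII CCTCC/0: at [13, 88, 93] ⇒ [13, 88, 93]
  VbrIV GAACAG/6: at [4, 21, 28, 58, 101] ⇒ [10, 27, 34, 64, 107]

Pooled cuts: [10, 13, 27, 34, 37, 64, 77, 88, 93, 107, 109, 119]

Fragments:
  [0,10): 10 bp
  [10,13): 3 bp
  [13,27): 14 bp
  [27,34): 7 bp
  [34,37): 3 bp
  [37,64): 27 bp
  [64,77): 13 bp
  [77,88): 11 bp
  [88,93): 5 bp
  [93,107): 14 bp
  [107,109): 2 bp
  [109,119): 10 bp
  [119,132): 13 bp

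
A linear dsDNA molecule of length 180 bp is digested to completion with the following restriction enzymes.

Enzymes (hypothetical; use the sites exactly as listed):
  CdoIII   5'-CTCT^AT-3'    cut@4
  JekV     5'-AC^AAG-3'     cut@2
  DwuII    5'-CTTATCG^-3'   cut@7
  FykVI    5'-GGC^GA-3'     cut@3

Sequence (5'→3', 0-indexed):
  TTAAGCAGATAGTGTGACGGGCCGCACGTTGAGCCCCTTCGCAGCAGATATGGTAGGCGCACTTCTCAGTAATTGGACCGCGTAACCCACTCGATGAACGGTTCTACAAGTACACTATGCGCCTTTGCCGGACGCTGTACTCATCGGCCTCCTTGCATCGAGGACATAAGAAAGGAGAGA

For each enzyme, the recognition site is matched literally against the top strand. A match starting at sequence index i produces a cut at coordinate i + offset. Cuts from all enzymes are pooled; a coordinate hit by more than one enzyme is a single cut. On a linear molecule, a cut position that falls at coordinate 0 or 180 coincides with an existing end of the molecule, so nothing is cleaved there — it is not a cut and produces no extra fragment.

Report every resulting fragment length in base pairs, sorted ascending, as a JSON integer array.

Per-enzyme occurrences:
  CdoIII (CTCTAT, off=4): no sites
  JekV (ACAAG, off=2): starts [105] → cuts [107]
  DwuII (CTTATCG, off=7): no sites
  FykVI (GGCGA, off=3): no sites

All cut coordinates (distinct, sorted): [107]

Fragment lengths:
  [0,107): 107 bp
  [107,180): 73 bp

[73,107]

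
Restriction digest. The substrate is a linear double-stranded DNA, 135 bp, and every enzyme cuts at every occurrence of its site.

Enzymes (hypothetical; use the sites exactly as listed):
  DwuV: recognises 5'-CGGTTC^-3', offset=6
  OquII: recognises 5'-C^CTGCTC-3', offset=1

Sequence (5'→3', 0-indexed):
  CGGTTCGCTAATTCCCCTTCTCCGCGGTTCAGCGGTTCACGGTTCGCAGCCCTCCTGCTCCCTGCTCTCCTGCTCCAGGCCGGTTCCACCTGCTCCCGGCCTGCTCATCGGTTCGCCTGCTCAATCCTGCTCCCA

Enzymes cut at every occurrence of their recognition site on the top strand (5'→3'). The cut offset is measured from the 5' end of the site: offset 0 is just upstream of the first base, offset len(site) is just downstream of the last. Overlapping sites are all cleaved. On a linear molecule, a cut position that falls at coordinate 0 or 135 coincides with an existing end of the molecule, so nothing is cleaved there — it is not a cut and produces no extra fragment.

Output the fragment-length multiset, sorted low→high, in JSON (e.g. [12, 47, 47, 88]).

[2,3,6,7,7,8,8,9,9,10,11,14,17,24]

Scan for sites:
  DwuV CGGTTC/6: at [0, 24, 32, 39, 80, 108] ⇒ [6, 30, 38, 45, 86, 114]
  OquII CCTGCTC/1: at [53, 60, 68, 88, 99, 115, 125] ⇒ [54, 61, 69, 89, 100, 116, 126]

Pooled cuts: [6, 30, 38, 45, 54, 61, 69, 86, 89, 100, 114, 116, 126]

Fragments:
  [0,6): 6 bp
  [6,30): 24 bp
  [30,38): 8 bp
  [38,45): 7 bp
  [45,54): 9 bp
  [54,61): 7 bp
  [61,69): 8 bp
  [69,86): 17 bp
  [86,89): 3 bp
  [89,100): 11 bp
  [100,114): 14 bp
  [114,116): 2 bp
  [116,126): 10 bp
  [126,135): 9 bp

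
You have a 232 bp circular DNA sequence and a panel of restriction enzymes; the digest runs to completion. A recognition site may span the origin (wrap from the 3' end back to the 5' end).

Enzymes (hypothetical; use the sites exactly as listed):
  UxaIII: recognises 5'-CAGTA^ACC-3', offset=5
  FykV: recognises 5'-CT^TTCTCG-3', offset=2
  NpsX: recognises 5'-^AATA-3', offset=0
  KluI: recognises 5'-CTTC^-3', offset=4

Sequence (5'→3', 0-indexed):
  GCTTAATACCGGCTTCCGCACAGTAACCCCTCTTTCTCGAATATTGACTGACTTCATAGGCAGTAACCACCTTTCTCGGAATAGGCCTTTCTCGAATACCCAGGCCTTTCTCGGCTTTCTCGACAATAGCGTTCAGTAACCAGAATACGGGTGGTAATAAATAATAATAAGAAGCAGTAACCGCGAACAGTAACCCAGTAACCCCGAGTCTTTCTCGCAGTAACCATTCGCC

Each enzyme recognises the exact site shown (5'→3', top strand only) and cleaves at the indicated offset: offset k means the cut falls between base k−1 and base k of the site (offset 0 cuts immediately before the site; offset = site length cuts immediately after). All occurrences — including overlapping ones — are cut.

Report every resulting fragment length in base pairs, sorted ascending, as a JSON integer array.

[3,3,4,5,6,6,7,7,8,8,8,9,9,9,10,11,11,12,12,13,13,14,14,14,16]

Scan for sites:
  UxaIII CAGTAACC/5: at [20, 60, 133, 174, 187, 195, 217] ⇒ [25, 65, 138, 179, 192, 200, 222]
  FykV CTTTCTCG/2: at [31, 70, 86, 105, 114, 209] ⇒ [33, 72, 88, 107, 116, 211]
  NpsX AATA/0: at [4, 39, 79, 94, 124, 143, 155, 159, 162, 165] ⇒ [4, 39, 79, 94, 124, 143, 155, 159, 162, 165]
  KluI CTTC/4: at [12, 51] ⇒ [16, 55]

Pooled cuts: [4, 16, 25, 33, 39, 55, 65, 72, 79, 88, 94, 107, 116, 124, 138, 143, 155, 159, 162, 165, 179, 192, 200, 211, 222]

Fragments:
  4→16: 12 bp
  16→25: 9 bp
  25→33: 8 bp
  33→39: 6 bp
  39→55: 16 bp
  55→65: 10 bp
  65→72: 7 bp
  72→79: 7 bp
  79→88: 9 bp
  88→94: 6 bp
  94→107: 13 bp
  107→116: 9 bp
  116→124: 8 bp
  124→138: 14 bp
  138→143: 5 bp
  143→155: 12 bp
  155→159: 4 bp
  159→162: 3 bp
  162→165: 3 bp
  165→179: 14 bp
  179→192: 13 bp
  192→200: 8 bp
  200→211: 11 bp
  211→222: 11 bp
  222→4 (wrap): 232-222+4 = 14 bp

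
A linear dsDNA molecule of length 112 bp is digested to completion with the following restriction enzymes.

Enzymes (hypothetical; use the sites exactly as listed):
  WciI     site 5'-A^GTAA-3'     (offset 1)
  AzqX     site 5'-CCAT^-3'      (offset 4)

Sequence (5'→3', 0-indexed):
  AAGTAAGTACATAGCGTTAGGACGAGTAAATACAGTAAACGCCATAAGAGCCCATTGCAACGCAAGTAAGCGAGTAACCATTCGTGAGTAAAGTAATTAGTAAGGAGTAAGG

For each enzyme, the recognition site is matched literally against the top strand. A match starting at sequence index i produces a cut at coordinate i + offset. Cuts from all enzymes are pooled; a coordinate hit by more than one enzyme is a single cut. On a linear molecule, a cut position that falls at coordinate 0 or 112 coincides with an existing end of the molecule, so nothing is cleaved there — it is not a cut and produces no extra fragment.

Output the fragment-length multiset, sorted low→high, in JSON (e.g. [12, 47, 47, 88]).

[2,5,6,6,7,7,8,8,9,10,10,11,23]

Scan for sites:
  WciI (AGTAA, off=1): starts [1, 24, 33, 64, 72, 86, 91, 98, 105] → cuts [2, 25, 34, 65, 73, 87, 92, 99, 106]
  AzqX (CCAT, off=4): starts [41, 51, 77] → cuts [45, 55, 81]

All cut coordinates (distinct, sorted): [2, 25, 34, 45, 55, 65, 73, 81, 87, 92, 99, 106]

Fragment lengths:
  [0,2): 2 bp
  [2,25): 23 bp
  [25,34): 9 bp
  [34,45): 11 bp
  [45,55): 10 bp
  [55,65): 10 bp
  [65,73): 8 bp
  [73,81): 8 bp
  [81,87): 6 bp
  [87,92): 5 bp
  [92,99): 7 bp
  [99,106): 7 bp
  [106,112): 6 bp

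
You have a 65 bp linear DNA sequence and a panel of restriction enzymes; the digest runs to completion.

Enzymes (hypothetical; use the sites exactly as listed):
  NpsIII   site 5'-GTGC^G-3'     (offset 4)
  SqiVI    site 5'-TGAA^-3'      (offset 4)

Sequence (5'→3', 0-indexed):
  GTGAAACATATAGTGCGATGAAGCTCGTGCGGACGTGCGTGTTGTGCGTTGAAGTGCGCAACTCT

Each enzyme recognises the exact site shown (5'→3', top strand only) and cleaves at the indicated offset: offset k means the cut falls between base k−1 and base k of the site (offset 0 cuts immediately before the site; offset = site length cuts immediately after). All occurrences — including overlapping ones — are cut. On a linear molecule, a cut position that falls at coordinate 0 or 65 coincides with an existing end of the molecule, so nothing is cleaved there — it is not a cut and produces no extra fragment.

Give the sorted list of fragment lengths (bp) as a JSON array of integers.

[4,5,6,6,8,8,8,9,11]

Scan for sites:
  NpsIII GTGCG/4: at [12, 26, 34, 43, 53] ⇒ [16, 30, 38, 47, 57]
  SqiVI TGAA/4: at [1, 18, 49] ⇒ [5, 22, 53]

All cut coordinates (distinct, sorted): [5, 16, 22, 30, 38, 47, 53, 57]

Fragments:
  [0,5): 5 bp
  [5,16): 11 bp
  [16,22): 6 bp
  [22,30): 8 bp
  [30,38): 8 bp
  [38,47): 9 bp
  [47,53): 6 bp
  [53,57): 4 bp
  [57,65): 8 bp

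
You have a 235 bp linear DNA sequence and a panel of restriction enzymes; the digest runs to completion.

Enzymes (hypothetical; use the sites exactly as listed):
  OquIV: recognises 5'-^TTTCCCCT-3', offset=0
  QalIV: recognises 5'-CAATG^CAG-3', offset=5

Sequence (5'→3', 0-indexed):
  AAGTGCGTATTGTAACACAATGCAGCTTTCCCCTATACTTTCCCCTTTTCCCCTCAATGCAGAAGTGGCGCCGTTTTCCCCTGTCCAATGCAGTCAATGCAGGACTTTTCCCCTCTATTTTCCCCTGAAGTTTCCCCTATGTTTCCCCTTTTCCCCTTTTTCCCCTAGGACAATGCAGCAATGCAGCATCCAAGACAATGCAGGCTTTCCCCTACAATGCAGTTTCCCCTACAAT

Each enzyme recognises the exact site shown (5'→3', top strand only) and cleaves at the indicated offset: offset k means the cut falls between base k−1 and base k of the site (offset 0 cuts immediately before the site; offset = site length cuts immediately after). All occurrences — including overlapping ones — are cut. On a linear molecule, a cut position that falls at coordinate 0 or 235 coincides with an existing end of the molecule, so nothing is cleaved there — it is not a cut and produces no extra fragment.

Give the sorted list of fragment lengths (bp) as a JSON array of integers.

Site scan:
  OquIV TTTCCCCT/0: at [26, 38, 46, 74, 106, 118, 130, 141, 149, 158, 205, 222] ⇒ [26, 38, 46, 74, 106, 118, 130, 141, 149, 158, 205, 222]
  QalIV CAATGCAG/5: at [17, 54, 85, 94, 170, 178, 195, 214] ⇒ [22, 59, 90, 99, 175, 183, 200, 219]

Pooled cuts: [22, 26, 38, 46, 59, 74, 90, 99, 106, 118, 130, 141, 149, 158, 175, 183, 200, 205, 219, 222]

Fragments:
  [0,22): 22 bp
  [22,26): 4 bp
  [26,38): 12 bp
  [38,46): 8 bp
  [46,59): 13 bp
  [59,74): 15 bp
  [74,90): 16 bp
  [90,99): 9 bp
  [99,106): 7 bp
  [106,118): 12 bp
  [118,130): 12 bp
  [130,141): 11 bp
  [141,149): 8 bp
  [149,158): 9 bp
  [158,175): 17 bp
  [175,183): 8 bp
  [183,200): 17 bp
  [200,205): 5 bp
  [205,219): 14 bp
  [219,222): 3 bp
  [222,235): 13 bp

[3,4,5,7,8,8,8,9,9,11,12,12,12,13,13,14,15,16,17,17,22]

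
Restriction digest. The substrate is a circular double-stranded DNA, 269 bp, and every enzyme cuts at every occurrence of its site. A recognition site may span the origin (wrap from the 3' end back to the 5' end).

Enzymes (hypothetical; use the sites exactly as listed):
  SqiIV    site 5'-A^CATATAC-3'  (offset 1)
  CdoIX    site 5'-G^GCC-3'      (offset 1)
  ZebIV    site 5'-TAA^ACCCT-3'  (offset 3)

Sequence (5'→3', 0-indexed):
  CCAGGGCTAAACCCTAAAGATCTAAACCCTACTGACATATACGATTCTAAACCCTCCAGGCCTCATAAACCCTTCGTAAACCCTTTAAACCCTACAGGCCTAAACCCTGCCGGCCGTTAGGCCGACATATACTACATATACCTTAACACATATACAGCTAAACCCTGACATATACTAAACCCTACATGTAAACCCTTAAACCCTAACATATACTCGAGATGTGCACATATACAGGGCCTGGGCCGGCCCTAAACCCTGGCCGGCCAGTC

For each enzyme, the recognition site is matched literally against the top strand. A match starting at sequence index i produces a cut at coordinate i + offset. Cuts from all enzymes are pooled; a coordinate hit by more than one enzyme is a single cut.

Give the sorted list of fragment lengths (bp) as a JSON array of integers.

Scan for sites:
  SqiIV (ACATATAC, off=1): starts [34, 124, 133, 147, 167, 205, 224] → cuts [35, 125, 134, 148, 168, 206, 225]
  CdoIX (GGCC, off=1): starts [58, 96, 111, 119, 234, 240, 244, 257, 261] → cuts [59, 97, 112, 120, 235, 241, 245, 258, 262]
  ZebIV (TAAACCCT, off=3): starts [7, 22, 47, 65, 76, 85, 100, 158, 175, 188, 196, 249] → cuts [10, 25, 50, 68, 79, 88, 103, 161, 178, 191, 199, 252]

All cut coordinates (distinct, sorted): [10, 25, 35, 50, 59, 68, 79, 88, 97, 103, 112, 120, 125, 134, 148, 161, 168, 178, 191, 199, 206, 225, 235, 241, 245, 252, 258, 262]

Fragment lengths:
  10→25: 15 bp
  25→35: 10 bp
  35→50: 15 bp
  50→59: 9 bp
  59→68: 9 bp
  68→79: 11 bp
  79→88: 9 bp
  88→97: 9 bp
  97→103: 6 bp
  103→112: 9 bp
  112→120: 8 bp
  120→125: 5 bp
  125→134: 9 bp
  134→148: 14 bp
  148→161: 13 bp
  161→168: 7 bp
  168→178: 10 bp
  178→191: 13 bp
  191→199: 8 bp
  199→206: 7 bp
  206→225: 19 bp
  225→235: 10 bp
  235→241: 6 bp
  241→245: 4 bp
  245→252: 7 bp
  252→258: 6 bp
  258→262: 4 bp
  262→10 (wrap): 269-262+10 = 17 bp

[4,4,5,6,6,6,7,7,7,8,8,9,9,9,9,9,9,10,10,10,11,13,13,14,15,15,17,19]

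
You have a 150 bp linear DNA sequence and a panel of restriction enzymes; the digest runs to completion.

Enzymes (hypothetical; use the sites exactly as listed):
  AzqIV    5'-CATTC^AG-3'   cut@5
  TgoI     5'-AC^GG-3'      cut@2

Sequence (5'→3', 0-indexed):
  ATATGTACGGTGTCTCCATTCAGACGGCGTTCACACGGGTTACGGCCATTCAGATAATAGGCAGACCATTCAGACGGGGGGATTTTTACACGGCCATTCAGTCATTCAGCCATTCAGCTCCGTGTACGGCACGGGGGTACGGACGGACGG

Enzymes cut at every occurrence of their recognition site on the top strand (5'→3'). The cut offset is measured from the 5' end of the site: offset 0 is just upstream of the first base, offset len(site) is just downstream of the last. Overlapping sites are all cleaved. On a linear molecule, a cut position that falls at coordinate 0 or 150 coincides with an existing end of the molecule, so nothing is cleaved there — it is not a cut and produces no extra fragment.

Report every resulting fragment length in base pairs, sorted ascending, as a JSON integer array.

Site scan:
  AzqIV (CATTCAG, off=5): starts [16, 46, 66, 94, 102, 110] → cuts [21, 51, 71, 99, 107, 115]
  TgoI (ACGG, off=2): starts [6, 23, 34, 41, 73, 89, 125, 130, 138, 142, 146] → cuts [8, 25, 36, 43, 75, 91, 127, 132, 140, 144, 148]

Pooled cuts: [8, 21, 25, 36, 43, 51, 71, 75, 91, 99, 107, 115, 127, 132, 140, 144, 148]

Fragment lengths:
  [0,8): 8 bp
  [8,21): 13 bp
  [21,25): 4 bp
  [25,36): 11 bp
  [36,43): 7 bp
  [43,51): 8 bp
  [51,71): 20 bp
  [71,75): 4 bp
  [75,91): 16 bp
  [91,99): 8 bp
  [99,107): 8 bp
  [107,115): 8 bp
  [115,127): 12 bp
  [127,132): 5 bp
  [132,140): 8 bp
  [140,144): 4 bp
  [144,148): 4 bp
  [148,150): 2 bp

[2,4,4,4,4,5,7,8,8,8,8,8,8,11,12,13,16,20]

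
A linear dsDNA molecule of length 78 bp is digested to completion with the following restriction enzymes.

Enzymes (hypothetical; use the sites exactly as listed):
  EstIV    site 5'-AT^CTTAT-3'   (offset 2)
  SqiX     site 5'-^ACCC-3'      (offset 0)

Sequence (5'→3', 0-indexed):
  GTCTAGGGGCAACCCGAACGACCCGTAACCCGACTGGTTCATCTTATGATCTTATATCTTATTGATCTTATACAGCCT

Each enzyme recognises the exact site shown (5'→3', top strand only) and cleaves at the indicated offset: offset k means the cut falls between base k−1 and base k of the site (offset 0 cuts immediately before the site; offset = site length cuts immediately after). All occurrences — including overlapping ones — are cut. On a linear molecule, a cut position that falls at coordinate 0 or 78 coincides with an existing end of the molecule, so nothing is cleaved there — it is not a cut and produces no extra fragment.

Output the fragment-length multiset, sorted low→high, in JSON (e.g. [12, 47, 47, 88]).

Scan for sites:
  EstIV ATCTTAT/2: at [40, 48, 55, 64] ⇒ [42, 50, 57, 66]
  SqiX ACCC/0: at [11, 20, 27] ⇒ [11, 20, 27]

Pooled cuts: [11, 20, 27, 42, 50, 57, 66]

Fragment lengths:
  [0,11): 11 bp
  [11,20): 9 bp
  [20,27): 7 bp
  [27,42): 15 bp
  [42,50): 8 bp
  [50,57): 7 bp
  [57,66): 9 bp
  [66,78): 12 bp

[7,7,8,9,9,11,12,15]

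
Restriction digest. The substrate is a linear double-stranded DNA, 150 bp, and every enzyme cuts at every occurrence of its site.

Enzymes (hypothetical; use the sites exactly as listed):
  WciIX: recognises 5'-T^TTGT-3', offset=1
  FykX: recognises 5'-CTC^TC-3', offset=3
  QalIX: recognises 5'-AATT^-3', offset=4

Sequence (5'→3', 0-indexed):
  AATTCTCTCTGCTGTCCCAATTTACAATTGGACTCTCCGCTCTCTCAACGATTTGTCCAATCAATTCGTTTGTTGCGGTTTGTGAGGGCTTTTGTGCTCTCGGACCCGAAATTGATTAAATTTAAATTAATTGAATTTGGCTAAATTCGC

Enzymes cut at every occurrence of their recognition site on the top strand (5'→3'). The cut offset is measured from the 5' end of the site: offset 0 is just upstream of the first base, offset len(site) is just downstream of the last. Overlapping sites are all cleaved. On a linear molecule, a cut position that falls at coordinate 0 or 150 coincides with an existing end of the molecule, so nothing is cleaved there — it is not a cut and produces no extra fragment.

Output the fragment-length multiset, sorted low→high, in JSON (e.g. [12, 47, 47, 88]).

[2,3,3,3,4,4,5,6,6,7,7,8,8,9,10,10,12,14,14,15]

Scan for sites:
  WciIX TTTGT/1: at [51, 68, 78, 90] ⇒ [52, 69, 79, 91]
  FykX CTCTC/3: at [4, 32, 39, 41, 96] ⇒ [7, 35, 42, 44, 99]
  QalIX AATT/4: at [0, 18, 25, 62, 109, 118, 124, 128, 133, 143] ⇒ [4, 22, 29, 66, 113, 122, 128, 132, 137, 147]

Pooled cuts: [4, 7, 22, 29, 35, 42, 44, 52, 66, 69, 79, 91, 99, 113, 122, 128, 132, 137, 147]

Fragments:
  [0,4): 4 bp
  [4,7): 3 bp
  [7,22): 15 bp
  [22,29): 7 bp
  [29,35): 6 bp
  [35,42): 7 bp
  [42,44): 2 bp
  [44,52): 8 bp
  [52,66): 14 bp
  [66,69): 3 bp
  [69,79): 10 bp
  [79,91): 12 bp
  [91,99): 8 bp
  [99,113): 14 bp
  [113,122): 9 bp
  [122,128): 6 bp
  [128,132): 4 bp
  [132,137): 5 bp
  [137,147): 10 bp
  [147,150): 3 bp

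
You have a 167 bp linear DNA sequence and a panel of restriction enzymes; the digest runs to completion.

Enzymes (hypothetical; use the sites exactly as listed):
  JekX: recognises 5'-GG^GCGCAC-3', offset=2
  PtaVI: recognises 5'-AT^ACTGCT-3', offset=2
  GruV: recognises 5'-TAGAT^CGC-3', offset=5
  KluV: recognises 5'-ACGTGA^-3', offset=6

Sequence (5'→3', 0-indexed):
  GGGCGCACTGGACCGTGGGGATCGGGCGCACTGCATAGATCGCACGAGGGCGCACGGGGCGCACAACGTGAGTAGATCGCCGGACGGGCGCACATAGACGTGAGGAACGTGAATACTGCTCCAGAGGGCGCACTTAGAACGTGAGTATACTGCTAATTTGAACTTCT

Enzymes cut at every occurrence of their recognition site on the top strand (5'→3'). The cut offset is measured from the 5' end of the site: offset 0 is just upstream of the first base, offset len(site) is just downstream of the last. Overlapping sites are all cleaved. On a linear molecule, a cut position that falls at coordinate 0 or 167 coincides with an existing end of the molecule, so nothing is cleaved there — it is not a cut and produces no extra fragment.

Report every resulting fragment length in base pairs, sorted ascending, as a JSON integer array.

[2,2,4,6,9,9,9,10,13,13,15,16,17,19,23]

Site scan:
  JekX GGGCGCAC/2: at [0, 23, 47, 56, 85, 125] ⇒ [2, 25, 49, 58, 87, 127]
  PtaVI ATACTGCT/2: at [112, 146] ⇒ [114, 148]
  GruV TAGATCGC/5: at [35, 72] ⇒ [40, 77]
  KluV ACGTGA/6: at [65, 97, 106, 138] ⇒ [71, 103, 112, 144]

All cut coordinates (distinct, sorted): [2, 25, 40, 49, 58, 71, 77, 87, 103, 112, 114, 127, 144, 148]

Fragments:
  [0,2): 2 bp
  [2,25): 23 bp
  [25,40): 15 bp
  [40,49): 9 bp
  [49,58): 9 bp
  [58,71): 13 bp
  [71,77): 6 bp
  [77,87): 10 bp
  [87,103): 16 bp
  [103,112): 9 bp
  [112,114): 2 bp
  [114,127): 13 bp
  [127,144): 17 bp
  [144,148): 4 bp
  [148,167): 19 bp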